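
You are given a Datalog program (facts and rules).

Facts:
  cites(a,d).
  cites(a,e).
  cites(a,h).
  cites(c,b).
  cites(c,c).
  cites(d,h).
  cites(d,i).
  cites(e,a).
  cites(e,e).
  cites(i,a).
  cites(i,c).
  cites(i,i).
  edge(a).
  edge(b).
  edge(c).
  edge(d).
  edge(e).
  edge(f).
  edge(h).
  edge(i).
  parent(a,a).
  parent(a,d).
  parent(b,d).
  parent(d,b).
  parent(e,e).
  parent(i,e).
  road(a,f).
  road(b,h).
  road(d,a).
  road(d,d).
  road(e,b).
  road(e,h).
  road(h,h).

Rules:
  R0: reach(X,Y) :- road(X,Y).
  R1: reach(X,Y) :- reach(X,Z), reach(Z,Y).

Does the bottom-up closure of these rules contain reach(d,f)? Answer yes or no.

round 1: derive reach(a,f) via R0 from road(a,f)
round 1: derive reach(b,h) via R0 from road(b,h)
round 1: derive reach(d,a) via R0 from road(d,a)
round 1: derive reach(d,d) via R0 from road(d,d)
round 1: derive reach(e,b) via R0 from road(e,b)
round 1: derive reach(e,h) via R0 from road(e,h)
round 1: derive reach(h,h) via R0 from road(h,h)
round 2: derive reach(d,f) via R1 from reach(d,a), reach(a,f)

yes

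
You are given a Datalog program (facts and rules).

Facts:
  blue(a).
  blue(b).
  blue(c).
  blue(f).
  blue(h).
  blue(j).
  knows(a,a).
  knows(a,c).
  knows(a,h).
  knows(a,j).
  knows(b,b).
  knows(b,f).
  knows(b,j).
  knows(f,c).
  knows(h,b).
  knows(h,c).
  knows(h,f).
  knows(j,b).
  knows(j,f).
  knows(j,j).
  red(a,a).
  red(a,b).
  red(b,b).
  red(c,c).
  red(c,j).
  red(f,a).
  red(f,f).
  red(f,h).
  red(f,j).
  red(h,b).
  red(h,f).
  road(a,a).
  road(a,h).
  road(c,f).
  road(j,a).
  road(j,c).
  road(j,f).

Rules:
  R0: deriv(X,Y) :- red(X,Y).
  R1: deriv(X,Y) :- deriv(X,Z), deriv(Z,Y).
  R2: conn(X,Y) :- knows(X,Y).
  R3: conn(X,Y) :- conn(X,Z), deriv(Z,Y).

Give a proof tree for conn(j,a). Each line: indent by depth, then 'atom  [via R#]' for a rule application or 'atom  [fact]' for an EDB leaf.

conn(j,a)  [via R3]
  conn(j,f)  [via R2]
    knows(j,f)  [fact]
  deriv(f,a)  [via R0]
    red(f,a)  [fact]

round 1: derive deriv(a,a) via R0 from red(a,a)
round 1: derive deriv(a,b) via R0 from red(a,b)
round 1: derive deriv(b,b) via R0 from red(b,b)
round 1: derive deriv(c,c) via R0 from red(c,c)
round 1: derive deriv(c,j) via R0 from red(c,j)
round 1: derive deriv(f,a) via R0 from red(f,a)
round 1: derive deriv(f,f) via R0 from red(f,f)
round 1: derive deriv(f,h) via R0 from red(f,h)
round 1: derive deriv(f,j) via R0 from red(f,j)
round 1: derive deriv(h,b) via R0 from red(h,b)
round 1: derive deriv(h,f) via R0 from red(h,f)
round 1: derive conn(a,a) via R2 from knows(a,a)
round 1: derive conn(a,c) via R2 from knows(a,c)
round 1: derive conn(a,h) via R2 from knows(a,h)
round 1: derive conn(a,j) via R2 from knows(a,j)
round 1: derive conn(b,b) via R2 from knows(b,b)
round 1: derive conn(b,f) via R2 from knows(b,f)
round 1: derive conn(b,j) via R2 from knows(b,j)
round 1: derive conn(f,c) via R2 from knows(f,c)
round 1: derive conn(h,b) via R2 from knows(h,b)
round 1: derive conn(h,c) via R2 from knows(h,c)
round 1: derive conn(h,f) via R2 from knows(h,f)
round 1: derive conn(j,b) via R2 from knows(j,b)
round 1: derive conn(j,f) via R2 from knows(j,f)
round 1: derive conn(j,j) via R2 from knows(j,j)
round 2: derive deriv(f,b) via R1 from deriv(f,a), deriv(a,b)
round 2: derive deriv(h,a) via R1 from deriv(h,f), deriv(f,a)
round 2: derive deriv(h,h) via R1 from deriv(h,f), deriv(f,h)
round 2: derive deriv(h,j) via R1 from deriv(h,f), deriv(f,j)
round 2: derive conn(a,b) via R3 from conn(a,a), deriv(a,b)
round 2: derive conn(a,f) via R3 from conn(a,h), deriv(h,f)
round 2: derive conn(b,a) via R3 from conn(b,f), deriv(f,a)
round 2: derive conn(b,h) via R3 from conn(b,f), deriv(f,h)
round 2: derive conn(f,j) via R3 from conn(f,c), deriv(c,j)
round 2: derive conn(h,a) via R3 from conn(h,f), deriv(f,a)
round 2: derive conn(h,h) via R3 from conn(h,f), deriv(f,h)
round 2: derive conn(h,j) via R3 from conn(h,c), deriv(c,j)
round 2: derive conn(j,a) via R3 from conn(j,f), deriv(f,a)
round 2: derive conn(j,h) via R3 from conn(j,f), deriv(f,h)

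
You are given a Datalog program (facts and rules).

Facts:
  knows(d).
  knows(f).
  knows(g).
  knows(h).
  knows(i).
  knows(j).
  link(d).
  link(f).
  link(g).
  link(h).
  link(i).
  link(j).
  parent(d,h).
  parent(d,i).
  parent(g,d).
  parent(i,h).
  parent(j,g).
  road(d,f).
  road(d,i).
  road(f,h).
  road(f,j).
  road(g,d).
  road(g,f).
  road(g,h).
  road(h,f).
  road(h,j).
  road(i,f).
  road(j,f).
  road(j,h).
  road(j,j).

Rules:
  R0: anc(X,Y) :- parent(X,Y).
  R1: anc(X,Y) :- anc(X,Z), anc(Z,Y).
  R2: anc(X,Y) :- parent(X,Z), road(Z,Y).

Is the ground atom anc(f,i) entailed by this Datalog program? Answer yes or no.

round 1: derive anc(d,h) via R0 from parent(d,h)
round 1: derive anc(d,i) via R0 from parent(d,i)
round 1: derive anc(g,d) via R0 from parent(g,d)
round 1: derive anc(i,h) via R0 from parent(i,h)
round 1: derive anc(j,g) via R0 from parent(j,g)
round 1: derive anc(d,f) via R2 from parent(d,h), road(h,f)
round 1: derive anc(d,j) via R2 from parent(d,h), road(h,j)
round 1: derive anc(g,f) via R2 from parent(g,d), road(d,f)
round 1: derive anc(g,i) via R2 from parent(g,d), road(d,i)
round 1: derive anc(i,f) via R2 from parent(i,h), road(h,f)
round 1: derive anc(i,j) via R2 from parent(i,h), road(h,j)
round 1: derive anc(j,d) via R2 from parent(j,g), road(g,d)
round 1: derive anc(j,f) via R2 from parent(j,g), road(g,f)
round 1: derive anc(j,h) via R2 from parent(j,g), road(g,h)
round 2: derive anc(d,d) via R1 from anc(d,j), anc(j,d)
round 2: derive anc(d,g) via R1 from anc(d,j), anc(j,g)
round 2: derive anc(g,h) via R1 from anc(g,d), anc(d,h)
round 2: derive anc(g,j) via R1 from anc(g,d), anc(d,j)
round 2: derive anc(i,d) via R1 from anc(i,j), anc(j,d)
round 2: derive anc(i,g) via R1 from anc(i,j), anc(j,g)
round 2: derive anc(j,i) via R1 from anc(j,d), anc(d,i)
round 2: derive anc(j,j) via R1 from anc(j,d), anc(d,j)
round 3: derive anc(g,g) via R1 from anc(g,d), anc(d,g)
round 3: derive anc(i,i) via R1 from anc(i,d), anc(d,i)

no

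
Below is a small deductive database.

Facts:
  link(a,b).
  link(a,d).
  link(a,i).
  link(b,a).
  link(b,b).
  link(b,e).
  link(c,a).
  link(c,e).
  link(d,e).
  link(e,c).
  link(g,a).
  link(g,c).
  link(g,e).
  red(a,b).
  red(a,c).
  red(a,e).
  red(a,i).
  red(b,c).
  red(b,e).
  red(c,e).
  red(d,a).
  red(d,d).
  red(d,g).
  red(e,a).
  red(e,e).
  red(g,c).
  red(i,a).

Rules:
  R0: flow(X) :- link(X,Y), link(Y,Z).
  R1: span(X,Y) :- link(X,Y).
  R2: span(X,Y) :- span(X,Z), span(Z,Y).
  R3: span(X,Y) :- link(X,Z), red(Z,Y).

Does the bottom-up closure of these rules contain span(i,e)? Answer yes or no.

no

round 1: derive span(a,b) via R1 from link(a,b)
round 1: derive span(a,d) via R1 from link(a,d)
round 1: derive span(a,i) via R1 from link(a,i)
round 1: derive span(b,a) via R1 from link(b,a)
round 1: derive span(b,b) via R1 from link(b,b)
round 1: derive span(b,e) via R1 from link(b,e)
round 1: derive span(c,a) via R1 from link(c,a)
round 1: derive span(c,e) via R1 from link(c,e)
round 1: derive span(d,e) via R1 from link(d,e)
round 1: derive span(e,c) via R1 from link(e,c)
round 1: derive span(g,a) via R1 from link(g,a)
round 1: derive span(g,c) via R1 from link(g,c)
round 1: derive span(g,e) via R1 from link(g,e)
round 1: derive span(a,a) via R3 from link(a,d), red(d,a)
round 1: derive span(a,c) via R3 from link(a,b), red(b,c)
round 1: derive span(a,e) via R3 from link(a,b), red(b,e)
round 1: derive span(a,g) via R3 from link(a,d), red(d,g)
round 1: derive span(b,c) via R3 from link(b,a), red(a,c)
round 1: derive span(b,i) via R3 from link(b,a), red(a,i)
round 1: derive span(c,b) via R3 from link(c,a), red(a,b)
round 1: derive span(c,c) via R3 from link(c,a), red(a,c)
round 1: derive span(c,i) via R3 from link(c,a), red(a,i)
round 1: derive span(d,a) via R3 from link(d,e), red(e,a)
round 1: derive span(e,e) via R3 from link(e,c), red(c,e)
round 1: derive span(g,b) via R3 from link(g,a), red(a,b)
round 1: derive span(g,i) via R3 from link(g,a), red(a,i)
round 2: derive span(b,d) via R2 from span(b,a), span(a,d)
round 2: derive span(b,g) via R2 from span(b,a), span(a,g)
round 2: derive span(c,d) via R2 from span(c,a), span(a,d)
round 2: derive span(c,g) via R2 from span(c,a), span(a,g)
round 2: derive span(d,b) via R2 from span(d,a), span(a,b)
round 2: derive span(d,c) via R2 from span(d,a), span(a,c)
round 2: derive span(d,d) via R2 from span(d,a), span(a,d)
round 2: derive span(d,g) via R2 from span(d,a), span(a,g)
round 2: derive span(d,i) via R2 from span(d,a), span(a,i)
round 2: derive span(e,a) via R2 from span(e,c), span(c,a)
round 2: derive span(e,b) via R2 from span(e,c), span(c,b)
round 2: derive span(e,i) via R2 from span(e,c), span(c,i)
round 2: derive span(g,d) via R2 from span(g,a), span(a,d)
round 2: derive span(g,g) via R2 from span(g,a), span(a,g)
round 3: derive span(e,d) via R2 from span(e,a), span(a,d)
round 3: derive span(e,g) via R2 from span(e,a), span(a,g)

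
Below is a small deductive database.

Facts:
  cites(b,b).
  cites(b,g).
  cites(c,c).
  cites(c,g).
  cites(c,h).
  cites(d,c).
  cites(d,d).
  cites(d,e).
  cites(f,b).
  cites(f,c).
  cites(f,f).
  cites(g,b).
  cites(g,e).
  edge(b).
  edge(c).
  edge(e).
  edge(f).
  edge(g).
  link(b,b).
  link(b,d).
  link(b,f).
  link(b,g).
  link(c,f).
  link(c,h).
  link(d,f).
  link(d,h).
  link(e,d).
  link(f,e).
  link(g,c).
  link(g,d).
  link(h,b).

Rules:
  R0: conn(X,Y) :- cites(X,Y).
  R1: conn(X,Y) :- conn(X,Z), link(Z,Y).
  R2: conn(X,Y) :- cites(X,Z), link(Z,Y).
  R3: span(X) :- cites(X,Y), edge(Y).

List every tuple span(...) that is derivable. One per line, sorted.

span(b)
span(c)
span(d)
span(f)
span(g)

round 1: derive span(b) via R3 from cites(b,b), edge(b)
round 1: derive span(c) via R3 from cites(c,c), edge(c)
round 1: derive span(d) via R3 from cites(d,c), edge(c)
round 1: derive span(f) via R3 from cites(f,b), edge(b)
round 1: derive span(g) via R3 from cites(g,b), edge(b)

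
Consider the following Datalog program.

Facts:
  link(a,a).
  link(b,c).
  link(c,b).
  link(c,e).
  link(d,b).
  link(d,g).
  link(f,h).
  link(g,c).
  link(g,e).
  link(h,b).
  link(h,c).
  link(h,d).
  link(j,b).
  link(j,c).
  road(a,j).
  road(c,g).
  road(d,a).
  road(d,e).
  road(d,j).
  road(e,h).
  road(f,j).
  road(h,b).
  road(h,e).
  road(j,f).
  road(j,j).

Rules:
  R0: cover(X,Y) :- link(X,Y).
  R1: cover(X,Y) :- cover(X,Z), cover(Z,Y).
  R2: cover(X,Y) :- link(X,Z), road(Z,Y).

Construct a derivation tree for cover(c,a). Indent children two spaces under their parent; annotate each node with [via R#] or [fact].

round 1: derive cover(a,a) via R0 from link(a,a)
round 1: derive cover(b,c) via R0 from link(b,c)
round 1: derive cover(c,b) via R0 from link(c,b)
round 1: derive cover(c,e) via R0 from link(c,e)
round 1: derive cover(d,b) via R0 from link(d,b)
round 1: derive cover(d,g) via R0 from link(d,g)
round 1: derive cover(f,h) via R0 from link(f,h)
round 1: derive cover(g,c) via R0 from link(g,c)
round 1: derive cover(g,e) via R0 from link(g,e)
round 1: derive cover(h,b) via R0 from link(h,b)
round 1: derive cover(h,c) via R0 from link(h,c)
round 1: derive cover(h,d) via R0 from link(h,d)
round 1: derive cover(j,b) via R0 from link(j,b)
round 1: derive cover(j,c) via R0 from link(j,c)
round 1: derive cover(a,j) via R2 from link(a,a), road(a,j)
round 1: derive cover(b,g) via R2 from link(b,c), road(c,g)
round 1: derive cover(c,h) via R2 from link(c,e), road(e,h)
round 1: derive cover(f,b) via R2 from link(f,h), road(h,b)
round 1: derive cover(f,e) via R2 from link(f,h), road(h,e)
round 1: derive cover(g,g) via R2 from link(g,c), road(c,g)
round 1: derive cover(g,h) via R2 from link(g,e), road(e,h)
round 1: derive cover(h,a) via R2 from link(h,d), road(d,a)
round 1: derive cover(h,e) via R2 from link(h,d), road(d,e)
round 1: derive cover(h,g) via R2 from link(h,c), road(c,g)
round 1: derive cover(h,j) via R2 from link(h,d), road(d,j)
round 1: derive cover(j,g) via R2 from link(j,c), road(c,g)
round 2: derive cover(a,b) via R1 from cover(a,j), cover(j,b)
round 2: derive cover(a,c) via R1 from cover(a,j), cover(j,c)
round 2: derive cover(a,g) via R1 from cover(a,j), cover(j,g)
round 2: derive cover(b,b) via R1 from cover(b,c), cover(c,b)
round 2: derive cover(b,e) via R1 from cover(b,c), cover(c,e)
round 2: derive cover(b,h) via R1 from cover(b,c), cover(c,h)
round 2: derive cover(c,a) via R1 from cover(c,h), cover(h,a)
round 2: derive cover(c,c) via R1 from cover(c,b), cover(b,c)
round 2: derive cover(c,d) via R1 from cover(c,h), cover(h,d)
round 2: derive cover(c,g) via R1 from cover(c,b), cover(b,g)
round 2: derive cover(c,j) via R1 from cover(c,h), cover(h,j)
round 2: derive cover(d,c) via R1 from cover(d,b), cover(b,c)
round 2: derive cover(d,e) via R1 from cover(d,g), cover(g,e)
round 2: derive cover(d,h) via R1 from cover(d,g), cover(g,h)
round 2: derive cover(f,a) via R1 from cover(f,h), cover(h,a)
round 2: derive cover(f,c) via R1 from cover(f,b), cover(b,c)
round 2: derive cover(f,d) via R1 from cover(f,h), cover(h,d)
round 2: derive cover(f,g) via R1 from cover(f,b), cover(b,g)
round 2: derive cover(f,j) via R1 from cover(f,h), cover(h,j)
round 2: derive cover(g,a) via R1 from cover(g,h), cover(h,a)
round 2: derive cover(g,b) via R1 from cover(g,c), cover(c,b)
round 2: derive cover(g,d) via R1 from cover(g,h), cover(h,d)
round 2: derive cover(g,j) via R1 from cover(g,h), cover(h,j)
round 2: derive cover(h,h) via R1 from cover(h,c), cover(c,h)
round 2: derive cover(j,e) via R1 from cover(j,c), cover(c,e)
round 2: derive cover(j,h) via R1 from cover(j,c), cover(c,h)
round 3: derive cover(a,d) via R1 from cover(a,c), cover(c,d)
round 3: derive cover(a,e) via R1 from cover(a,b), cover(b,e)
round 3: derive cover(a,h) via R1 from cover(a,b), cover(b,h)
round 3: derive cover(b,a) via R1 from cover(b,c), cover(c,a)
round 3: derive cover(b,d) via R1 from cover(b,c), cover(c,d)
round 3: derive cover(b,j) via R1 from cover(b,c), cover(c,j)
round 3: derive cover(d,a) via R1 from cover(d,c), cover(c,a)
round 3: derive cover(d,d) via R1 from cover(d,c), cover(c,d)
round 3: derive cover(d,j) via R1 from cover(d,c), cover(c,j)
round 3: derive cover(j,a) via R1 from cover(j,c), cover(c,a)
round 3: derive cover(j,d) via R1 from cover(j,c), cover(c,d)
round 3: derive cover(j,j) via R1 from cover(j,c), cover(c,j)

cover(c,a)  [via R1]
  cover(c,h)  [via R2]
    link(c,e)  [fact]
    road(e,h)  [fact]
  cover(h,a)  [via R2]
    link(h,d)  [fact]
    road(d,a)  [fact]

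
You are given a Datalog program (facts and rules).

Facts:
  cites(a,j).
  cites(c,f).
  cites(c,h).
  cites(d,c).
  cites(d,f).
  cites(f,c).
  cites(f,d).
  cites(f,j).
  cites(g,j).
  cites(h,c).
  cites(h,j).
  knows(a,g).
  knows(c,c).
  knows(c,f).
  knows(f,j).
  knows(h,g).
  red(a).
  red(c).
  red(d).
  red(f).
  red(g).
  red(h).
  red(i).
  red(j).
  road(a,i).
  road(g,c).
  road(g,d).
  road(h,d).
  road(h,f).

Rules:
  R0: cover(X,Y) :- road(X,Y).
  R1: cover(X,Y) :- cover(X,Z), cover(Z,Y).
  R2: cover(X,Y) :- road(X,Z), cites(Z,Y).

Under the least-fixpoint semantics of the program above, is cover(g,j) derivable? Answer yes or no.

yes

round 1: derive cover(a,i) via R0 from road(a,i)
round 1: derive cover(g,c) via R0 from road(g,c)
round 1: derive cover(g,d) via R0 from road(g,d)
round 1: derive cover(h,d) via R0 from road(h,d)
round 1: derive cover(h,f) via R0 from road(h,f)
round 1: derive cover(g,f) via R2 from road(g,c), cites(c,f)
round 1: derive cover(g,h) via R2 from road(g,c), cites(c,h)
round 1: derive cover(h,c) via R2 from road(h,d), cites(d,c)
round 1: derive cover(h,j) via R2 from road(h,f), cites(f,j)
round 2: derive cover(g,j) via R1 from cover(g,h), cover(h,j)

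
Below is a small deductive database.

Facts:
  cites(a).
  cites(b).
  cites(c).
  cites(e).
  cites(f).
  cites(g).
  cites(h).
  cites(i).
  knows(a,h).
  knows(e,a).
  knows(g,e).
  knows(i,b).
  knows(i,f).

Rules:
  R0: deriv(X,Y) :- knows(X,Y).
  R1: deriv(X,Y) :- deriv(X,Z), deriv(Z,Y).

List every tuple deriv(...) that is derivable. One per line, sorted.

deriv(a,h)
deriv(e,a)
deriv(e,h)
deriv(g,a)
deriv(g,e)
deriv(g,h)
deriv(i,b)
deriv(i,f)

round 1: derive deriv(a,h) via R0 from knows(a,h)
round 1: derive deriv(e,a) via R0 from knows(e,a)
round 1: derive deriv(g,e) via R0 from knows(g,e)
round 1: derive deriv(i,b) via R0 from knows(i,b)
round 1: derive deriv(i,f) via R0 from knows(i,f)
round 2: derive deriv(e,h) via R1 from deriv(e,a), deriv(a,h)
round 2: derive deriv(g,a) via R1 from deriv(g,e), deriv(e,a)
round 3: derive deriv(g,h) via R1 from deriv(g,a), deriv(a,h)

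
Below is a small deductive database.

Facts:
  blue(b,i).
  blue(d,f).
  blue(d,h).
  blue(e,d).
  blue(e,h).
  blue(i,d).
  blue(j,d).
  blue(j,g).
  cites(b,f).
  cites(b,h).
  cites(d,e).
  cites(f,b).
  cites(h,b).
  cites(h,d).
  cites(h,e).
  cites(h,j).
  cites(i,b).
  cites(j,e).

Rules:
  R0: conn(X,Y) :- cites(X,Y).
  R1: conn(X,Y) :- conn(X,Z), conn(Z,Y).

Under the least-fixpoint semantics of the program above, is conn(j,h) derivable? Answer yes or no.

round 1: derive conn(b,f) via R0 from cites(b,f)
round 1: derive conn(b,h) via R0 from cites(b,h)
round 1: derive conn(d,e) via R0 from cites(d,e)
round 1: derive conn(f,b) via R0 from cites(f,b)
round 1: derive conn(h,b) via R0 from cites(h,b)
round 1: derive conn(h,d) via R0 from cites(h,d)
round 1: derive conn(h,e) via R0 from cites(h,e)
round 1: derive conn(h,j) via R0 from cites(h,j)
round 1: derive conn(i,b) via R0 from cites(i,b)
round 1: derive conn(j,e) via R0 from cites(j,e)
round 2: derive conn(b,b) via R1 from conn(b,f), conn(f,b)
round 2: derive conn(b,d) via R1 from conn(b,h), conn(h,d)
round 2: derive conn(b,e) via R1 from conn(b,h), conn(h,e)
round 2: derive conn(b,j) via R1 from conn(b,h), conn(h,j)
round 2: derive conn(f,f) via R1 from conn(f,b), conn(b,f)
round 2: derive conn(f,h) via R1 from conn(f,b), conn(b,h)
round 2: derive conn(h,f) via R1 from conn(h,b), conn(b,f)
round 2: derive conn(h,h) via R1 from conn(h,b), conn(b,h)
round 2: derive conn(i,f) via R1 from conn(i,b), conn(b,f)
round 2: derive conn(i,h) via R1 from conn(i,b), conn(b,h)
round 3: derive conn(f,d) via R1 from conn(f,b), conn(b,d)
round 3: derive conn(f,e) via R1 from conn(f,b), conn(b,e)
round 3: derive conn(f,j) via R1 from conn(f,b), conn(b,j)
round 3: derive conn(i,d) via R1 from conn(i,b), conn(b,d)
round 3: derive conn(i,e) via R1 from conn(i,b), conn(b,e)
round 3: derive conn(i,j) via R1 from conn(i,b), conn(b,j)

no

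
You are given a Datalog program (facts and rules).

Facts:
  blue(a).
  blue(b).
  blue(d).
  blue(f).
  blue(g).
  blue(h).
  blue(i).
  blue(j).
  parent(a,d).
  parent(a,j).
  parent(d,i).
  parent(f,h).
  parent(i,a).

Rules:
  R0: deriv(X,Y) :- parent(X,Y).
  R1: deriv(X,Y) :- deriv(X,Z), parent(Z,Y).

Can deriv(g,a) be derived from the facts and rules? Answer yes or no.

round 1: derive deriv(a,d) via R0 from parent(a,d)
round 1: derive deriv(a,j) via R0 from parent(a,j)
round 1: derive deriv(d,i) via R0 from parent(d,i)
round 1: derive deriv(f,h) via R0 from parent(f,h)
round 1: derive deriv(i,a) via R0 from parent(i,a)
round 2: derive deriv(a,i) via R1 from deriv(a,d), parent(d,i)
round 2: derive deriv(d,a) via R1 from deriv(d,i), parent(i,a)
round 2: derive deriv(i,d) via R1 from deriv(i,a), parent(a,d)
round 2: derive deriv(i,j) via R1 from deriv(i,a), parent(a,j)
round 3: derive deriv(a,a) via R1 from deriv(a,i), parent(i,a)
round 3: derive deriv(d,d) via R1 from deriv(d,a), parent(a,d)
round 3: derive deriv(d,j) via R1 from deriv(d,a), parent(a,j)
round 3: derive deriv(i,i) via R1 from deriv(i,d), parent(d,i)

no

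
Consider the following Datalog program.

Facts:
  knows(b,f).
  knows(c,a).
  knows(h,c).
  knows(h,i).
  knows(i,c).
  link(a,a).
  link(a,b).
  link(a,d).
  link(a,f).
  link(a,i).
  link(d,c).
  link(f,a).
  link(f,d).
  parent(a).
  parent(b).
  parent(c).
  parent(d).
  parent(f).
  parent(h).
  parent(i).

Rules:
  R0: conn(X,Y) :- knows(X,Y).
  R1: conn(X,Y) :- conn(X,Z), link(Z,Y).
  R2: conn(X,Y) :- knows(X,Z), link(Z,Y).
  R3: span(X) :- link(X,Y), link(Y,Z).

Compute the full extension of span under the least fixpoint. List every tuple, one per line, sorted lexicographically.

span(a)
span(f)

round 1: derive span(a) via R3 from link(a,a), link(a,a)
round 1: derive span(f) via R3 from link(f,a), link(a,a)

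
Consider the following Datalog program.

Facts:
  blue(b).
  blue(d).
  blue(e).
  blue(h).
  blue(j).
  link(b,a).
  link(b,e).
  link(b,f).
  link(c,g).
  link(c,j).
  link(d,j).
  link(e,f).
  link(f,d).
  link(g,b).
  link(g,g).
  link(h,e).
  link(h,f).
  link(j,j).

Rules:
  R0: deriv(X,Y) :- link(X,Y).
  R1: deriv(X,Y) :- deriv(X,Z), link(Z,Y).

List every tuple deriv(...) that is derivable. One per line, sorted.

deriv(b,a)
deriv(b,d)
deriv(b,e)
deriv(b,f)
deriv(b,j)
deriv(c,a)
deriv(c,b)
deriv(c,d)
deriv(c,e)
deriv(c,f)
deriv(c,g)
deriv(c,j)
deriv(d,j)
deriv(e,d)
deriv(e,f)
deriv(e,j)
deriv(f,d)
deriv(f,j)
deriv(g,a)
deriv(g,b)
deriv(g,d)
deriv(g,e)
deriv(g,f)
deriv(g,g)
deriv(g,j)
deriv(h,d)
deriv(h,e)
deriv(h,f)
deriv(h,j)
deriv(j,j)

round 1: derive deriv(b,a) via R0 from link(b,a)
round 1: derive deriv(b,e) via R0 from link(b,e)
round 1: derive deriv(b,f) via R0 from link(b,f)
round 1: derive deriv(c,g) via R0 from link(c,g)
round 1: derive deriv(c,j) via R0 from link(c,j)
round 1: derive deriv(d,j) via R0 from link(d,j)
round 1: derive deriv(e,f) via R0 from link(e,f)
round 1: derive deriv(f,d) via R0 from link(f,d)
round 1: derive deriv(g,b) via R0 from link(g,b)
round 1: derive deriv(g,g) via R0 from link(g,g)
round 1: derive deriv(h,e) via R0 from link(h,e)
round 1: derive deriv(h,f) via R0 from link(h,f)
round 1: derive deriv(j,j) via R0 from link(j,j)
round 2: derive deriv(b,d) via R1 from deriv(b,f), link(f,d)
round 2: derive deriv(c,b) via R1 from deriv(c,g), link(g,b)
round 2: derive deriv(e,d) via R1 from deriv(e,f), link(f,d)
round 2: derive deriv(f,j) via R1 from deriv(f,d), link(d,j)
round 2: derive deriv(g,a) via R1 from deriv(g,b), link(b,a)
round 2: derive deriv(g,e) via R1 from deriv(g,b), link(b,e)
round 2: derive deriv(g,f) via R1 from deriv(g,b), link(b,f)
round 2: derive deriv(h,d) via R1 from deriv(h,f), link(f,d)
round 3: derive deriv(b,j) via R1 from deriv(b,d), link(d,j)
round 3: derive deriv(c,a) via R1 from deriv(c,b), link(b,a)
round 3: derive deriv(c,e) via R1 from deriv(c,b), link(b,e)
round 3: derive deriv(c,f) via R1 from deriv(c,b), link(b,f)
round 3: derive deriv(e,j) via R1 from deriv(e,d), link(d,j)
round 3: derive deriv(g,d) via R1 from deriv(g,f), link(f,d)
round 3: derive deriv(h,j) via R1 from deriv(h,d), link(d,j)
round 4: derive deriv(c,d) via R1 from deriv(c,f), link(f,d)
round 4: derive deriv(g,j) via R1 from deriv(g,d), link(d,j)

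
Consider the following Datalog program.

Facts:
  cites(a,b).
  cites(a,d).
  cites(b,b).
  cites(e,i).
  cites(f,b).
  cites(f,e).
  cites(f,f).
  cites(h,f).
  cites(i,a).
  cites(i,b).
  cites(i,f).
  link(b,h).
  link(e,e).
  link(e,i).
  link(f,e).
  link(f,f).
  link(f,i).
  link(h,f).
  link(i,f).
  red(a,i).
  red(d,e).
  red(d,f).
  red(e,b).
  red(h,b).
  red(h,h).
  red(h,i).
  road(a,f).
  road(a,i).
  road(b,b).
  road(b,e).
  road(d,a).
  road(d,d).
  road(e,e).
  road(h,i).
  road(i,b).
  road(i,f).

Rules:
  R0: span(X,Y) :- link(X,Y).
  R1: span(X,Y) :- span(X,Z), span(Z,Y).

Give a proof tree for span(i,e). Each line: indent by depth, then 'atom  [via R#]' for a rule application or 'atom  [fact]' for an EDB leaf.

span(i,e)  [via R1]
  span(i,f)  [via R0]
    link(i,f)  [fact]
  span(f,e)  [via R0]
    link(f,e)  [fact]

round 1: derive span(b,h) via R0 from link(b,h)
round 1: derive span(e,e) via R0 from link(e,e)
round 1: derive span(e,i) via R0 from link(e,i)
round 1: derive span(f,e) via R0 from link(f,e)
round 1: derive span(f,f) via R0 from link(f,f)
round 1: derive span(f,i) via R0 from link(f,i)
round 1: derive span(h,f) via R0 from link(h,f)
round 1: derive span(i,f) via R0 from link(i,f)
round 2: derive span(b,f) via R1 from span(b,h), span(h,f)
round 2: derive span(e,f) via R1 from span(e,i), span(i,f)
round 2: derive span(h,e) via R1 from span(h,f), span(f,e)
round 2: derive span(h,i) via R1 from span(h,f), span(f,i)
round 2: derive span(i,e) via R1 from span(i,f), span(f,e)
round 2: derive span(i,i) via R1 from span(i,f), span(f,i)
round 3: derive span(b,e) via R1 from span(b,f), span(f,e)
round 3: derive span(b,i) via R1 from span(b,f), span(f,i)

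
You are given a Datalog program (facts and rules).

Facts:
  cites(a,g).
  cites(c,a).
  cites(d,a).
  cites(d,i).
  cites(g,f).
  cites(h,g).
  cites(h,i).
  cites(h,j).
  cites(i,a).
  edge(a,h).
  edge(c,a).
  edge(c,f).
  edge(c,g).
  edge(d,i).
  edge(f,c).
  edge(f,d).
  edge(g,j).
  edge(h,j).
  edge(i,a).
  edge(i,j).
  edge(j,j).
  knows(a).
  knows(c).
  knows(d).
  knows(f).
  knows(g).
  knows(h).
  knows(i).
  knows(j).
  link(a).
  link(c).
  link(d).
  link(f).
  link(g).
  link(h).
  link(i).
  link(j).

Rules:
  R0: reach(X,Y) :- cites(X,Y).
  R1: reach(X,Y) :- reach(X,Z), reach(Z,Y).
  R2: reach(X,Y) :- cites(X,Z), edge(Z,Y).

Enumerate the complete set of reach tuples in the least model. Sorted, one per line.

round 1: derive reach(a,g) via R0 from cites(a,g)
round 1: derive reach(c,a) via R0 from cites(c,a)
round 1: derive reach(d,a) via R0 from cites(d,a)
round 1: derive reach(d,i) via R0 from cites(d,i)
round 1: derive reach(g,f) via R0 from cites(g,f)
round 1: derive reach(h,g) via R0 from cites(h,g)
round 1: derive reach(h,i) via R0 from cites(h,i)
round 1: derive reach(h,j) via R0 from cites(h,j)
round 1: derive reach(i,a) via R0 from cites(i,a)
round 1: derive reach(a,j) via R2 from cites(a,g), edge(g,j)
round 1: derive reach(c,h) via R2 from cites(c,a), edge(a,h)
round 1: derive reach(d,h) via R2 from cites(d,a), edge(a,h)
round 1: derive reach(d,j) via R2 from cites(d,i), edge(i,j)
round 1: derive reach(g,c) via R2 from cites(g,f), edge(f,c)
round 1: derive reach(g,d) via R2 from cites(g,f), edge(f,d)
round 1: derive reach(h,a) via R2 from cites(h,i), edge(i,a)
round 1: derive reach(i,h) via R2 from cites(i,a), edge(a,h)
round 2: derive reach(a,c) via R1 from reach(a,g), reach(g,c)
round 2: derive reach(a,d) via R1 from reach(a,g), reach(g,d)
round 2: derive reach(a,f) via R1 from reach(a,g), reach(g,f)
round 2: derive reach(c,g) via R1 from reach(c,a), reach(a,g)
round 2: derive reach(c,i) via R1 from reach(c,h), reach(h,i)
round 2: derive reach(c,j) via R1 from reach(c,a), reach(a,j)
round 2: derive reach(d,g) via R1 from reach(d,a), reach(a,g)
round 2: derive reach(g,a) via R1 from reach(g,c), reach(c,a)
round 2: derive reach(g,h) via R1 from reach(g,c), reach(c,h)
round 2: derive reach(g,i) via R1 from reach(g,d), reach(d,i)
round 2: derive reach(g,j) via R1 from reach(g,d), reach(d,j)
round 2: derive reach(h,c) via R1 from reach(h,g), reach(g,c)
round 2: derive reach(h,d) via R1 from reach(h,g), reach(g,d)
round 2: derive reach(h,f) via R1 from reach(h,g), reach(g,f)
round 2: derive reach(h,h) via R1 from reach(h,i), reach(i,h)
round 2: derive reach(i,g) via R1 from reach(i,a), reach(a,g)
round 2: derive reach(i,i) via R1 from reach(i,h), reach(h,i)
round 2: derive reach(i,j) via R1 from reach(i,a), reach(a,j)
round 3: derive reach(a,a) via R1 from reach(a,c), reach(c,a)
round 3: derive reach(a,h) via R1 from reach(a,c), reach(c,h)
round 3: derive reach(a,i) via R1 from reach(a,c), reach(c,i)
round 3: derive reach(c,c) via R1 from reach(c,a), reach(a,c)
round 3: derive reach(c,d) via R1 from reach(c,a), reach(a,d)
round 3: derive reach(c,f) via R1 from reach(c,a), reach(a,f)
round 3: derive reach(d,c) via R1 from reach(d,a), reach(a,c)
round 3: derive reach(d,d) via R1 from reach(d,a), reach(a,d)
round 3: derive reach(d,f) via R1 from reach(d,a), reach(a,f)
round 3: derive reach(g,g) via R1 from reach(g,a), reach(a,g)
round 3: derive reach(i,c) via R1 from reach(i,a), reach(a,c)
round 3: derive reach(i,d) via R1 from reach(i,a), reach(a,d)
round 3: derive reach(i,f) via R1 from reach(i,a), reach(a,f)

reach(a,a)
reach(a,c)
reach(a,d)
reach(a,f)
reach(a,g)
reach(a,h)
reach(a,i)
reach(a,j)
reach(c,a)
reach(c,c)
reach(c,d)
reach(c,f)
reach(c,g)
reach(c,h)
reach(c,i)
reach(c,j)
reach(d,a)
reach(d,c)
reach(d,d)
reach(d,f)
reach(d,g)
reach(d,h)
reach(d,i)
reach(d,j)
reach(g,a)
reach(g,c)
reach(g,d)
reach(g,f)
reach(g,g)
reach(g,h)
reach(g,i)
reach(g,j)
reach(h,a)
reach(h,c)
reach(h,d)
reach(h,f)
reach(h,g)
reach(h,h)
reach(h,i)
reach(h,j)
reach(i,a)
reach(i,c)
reach(i,d)
reach(i,f)
reach(i,g)
reach(i,h)
reach(i,i)
reach(i,j)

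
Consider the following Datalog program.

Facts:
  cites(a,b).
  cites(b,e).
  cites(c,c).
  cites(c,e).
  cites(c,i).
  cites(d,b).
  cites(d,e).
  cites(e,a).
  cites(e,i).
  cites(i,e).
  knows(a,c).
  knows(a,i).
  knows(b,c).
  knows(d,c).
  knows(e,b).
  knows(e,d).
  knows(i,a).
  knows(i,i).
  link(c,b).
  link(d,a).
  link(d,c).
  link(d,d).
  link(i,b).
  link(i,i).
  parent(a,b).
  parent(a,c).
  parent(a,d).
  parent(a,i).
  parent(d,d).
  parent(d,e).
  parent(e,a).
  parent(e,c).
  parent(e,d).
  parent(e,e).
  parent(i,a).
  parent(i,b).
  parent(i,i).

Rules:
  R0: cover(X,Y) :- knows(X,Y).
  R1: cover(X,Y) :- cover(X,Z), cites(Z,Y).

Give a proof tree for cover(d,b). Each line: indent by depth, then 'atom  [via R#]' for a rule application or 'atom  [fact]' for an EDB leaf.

cover(d,b)  [via R1]
  cover(d,a)  [via R1]
    cover(d,e)  [via R1]
      cover(d,c)  [via R0]
        knows(d,c)  [fact]
      cites(c,e)  [fact]
    cites(e,a)  [fact]
  cites(a,b)  [fact]

round 1: derive cover(a,c) via R0 from knows(a,c)
round 1: derive cover(a,i) via R0 from knows(a,i)
round 1: derive cover(b,c) via R0 from knows(b,c)
round 1: derive cover(d,c) via R0 from knows(d,c)
round 1: derive cover(e,b) via R0 from knows(e,b)
round 1: derive cover(e,d) via R0 from knows(e,d)
round 1: derive cover(i,a) via R0 from knows(i,a)
round 1: derive cover(i,i) via R0 from knows(i,i)
round 2: derive cover(a,e) via R1 from cover(a,c), cites(c,e)
round 2: derive cover(b,e) via R1 from cover(b,c), cites(c,e)
round 2: derive cover(b,i) via R1 from cover(b,c), cites(c,i)
round 2: derive cover(d,e) via R1 from cover(d,c), cites(c,e)
round 2: derive cover(d,i) via R1 from cover(d,c), cites(c,i)
round 2: derive cover(e,e) via R1 from cover(e,b), cites(b,e)
round 2: derive cover(i,b) via R1 from cover(i,a), cites(a,b)
round 2: derive cover(i,e) via R1 from cover(i,i), cites(i,e)
round 3: derive cover(a,a) via R1 from cover(a,e), cites(e,a)
round 3: derive cover(b,a) via R1 from cover(b,e), cites(e,a)
round 3: derive cover(d,a) via R1 from cover(d,e), cites(e,a)
round 3: derive cover(e,a) via R1 from cover(e,e), cites(e,a)
round 3: derive cover(e,i) via R1 from cover(e,e), cites(e,i)
round 4: derive cover(a,b) via R1 from cover(a,a), cites(a,b)
round 4: derive cover(b,b) via R1 from cover(b,a), cites(a,b)
round 4: derive cover(d,b) via R1 from cover(d,a), cites(a,b)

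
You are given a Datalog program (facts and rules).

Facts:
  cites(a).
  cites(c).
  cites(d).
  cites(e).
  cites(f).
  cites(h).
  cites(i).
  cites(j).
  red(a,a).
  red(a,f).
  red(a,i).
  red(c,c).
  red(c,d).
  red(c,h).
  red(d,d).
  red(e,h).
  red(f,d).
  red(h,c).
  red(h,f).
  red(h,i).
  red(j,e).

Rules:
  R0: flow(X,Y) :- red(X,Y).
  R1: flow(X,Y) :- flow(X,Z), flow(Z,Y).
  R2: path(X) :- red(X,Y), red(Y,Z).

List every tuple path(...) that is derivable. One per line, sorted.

path(a)
path(c)
path(d)
path(e)
path(f)
path(h)
path(j)

round 1: derive path(a) via R2 from red(a,a), red(a,a)
round 1: derive path(c) via R2 from red(c,c), red(c,c)
round 1: derive path(d) via R2 from red(d,d), red(d,d)
round 1: derive path(e) via R2 from red(e,h), red(h,c)
round 1: derive path(f) via R2 from red(f,d), red(d,d)
round 1: derive path(h) via R2 from red(h,c), red(c,c)
round 1: derive path(j) via R2 from red(j,e), red(e,h)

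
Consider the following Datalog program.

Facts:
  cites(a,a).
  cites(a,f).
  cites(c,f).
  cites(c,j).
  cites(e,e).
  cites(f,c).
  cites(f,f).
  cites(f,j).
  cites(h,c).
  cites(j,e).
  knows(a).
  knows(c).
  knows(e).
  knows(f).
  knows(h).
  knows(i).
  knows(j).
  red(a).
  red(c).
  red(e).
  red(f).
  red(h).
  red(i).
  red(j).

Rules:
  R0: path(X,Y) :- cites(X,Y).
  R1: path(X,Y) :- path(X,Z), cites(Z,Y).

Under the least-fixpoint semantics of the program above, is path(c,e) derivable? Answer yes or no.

round 1: derive path(a,a) via R0 from cites(a,a)
round 1: derive path(a,f) via R0 from cites(a,f)
round 1: derive path(c,f) via R0 from cites(c,f)
round 1: derive path(c,j) via R0 from cites(c,j)
round 1: derive path(e,e) via R0 from cites(e,e)
round 1: derive path(f,c) via R0 from cites(f,c)
round 1: derive path(f,f) via R0 from cites(f,f)
round 1: derive path(f,j) via R0 from cites(f,j)
round 1: derive path(h,c) via R0 from cites(h,c)
round 1: derive path(j,e) via R0 from cites(j,e)
round 2: derive path(a,c) via R1 from path(a,f), cites(f,c)
round 2: derive path(a,j) via R1 from path(a,f), cites(f,j)
round 2: derive path(c,c) via R1 from path(c,f), cites(f,c)
round 2: derive path(c,e) via R1 from path(c,j), cites(j,e)
round 2: derive path(f,e) via R1 from path(f,j), cites(j,e)
round 2: derive path(h,f) via R1 from path(h,c), cites(c,f)
round 2: derive path(h,j) via R1 from path(h,c), cites(c,j)
round 3: derive path(a,e) via R1 from path(a,j), cites(j,e)
round 3: derive path(h,e) via R1 from path(h,j), cites(j,e)

yes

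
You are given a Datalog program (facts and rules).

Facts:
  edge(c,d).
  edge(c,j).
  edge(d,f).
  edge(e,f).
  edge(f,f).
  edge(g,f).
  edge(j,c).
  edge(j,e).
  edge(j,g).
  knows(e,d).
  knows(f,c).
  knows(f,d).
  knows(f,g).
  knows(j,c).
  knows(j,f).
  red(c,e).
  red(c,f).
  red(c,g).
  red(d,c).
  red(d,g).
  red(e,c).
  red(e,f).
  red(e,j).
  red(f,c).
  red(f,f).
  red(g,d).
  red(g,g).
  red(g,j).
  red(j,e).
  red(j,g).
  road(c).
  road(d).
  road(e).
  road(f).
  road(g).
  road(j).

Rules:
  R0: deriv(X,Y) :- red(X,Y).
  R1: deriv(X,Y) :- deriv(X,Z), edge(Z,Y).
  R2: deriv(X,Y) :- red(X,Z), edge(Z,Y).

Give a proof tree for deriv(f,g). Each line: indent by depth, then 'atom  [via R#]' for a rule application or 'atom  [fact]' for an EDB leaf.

deriv(f,g)  [via R1]
  deriv(f,j)  [via R2]
    red(f,c)  [fact]
    edge(c,j)  [fact]
  edge(j,g)  [fact]

round 1: derive deriv(c,e) via R0 from red(c,e)
round 1: derive deriv(c,f) via R0 from red(c,f)
round 1: derive deriv(c,g) via R0 from red(c,g)
round 1: derive deriv(d,c) via R0 from red(d,c)
round 1: derive deriv(d,g) via R0 from red(d,g)
round 1: derive deriv(e,c) via R0 from red(e,c)
round 1: derive deriv(e,f) via R0 from red(e,f)
round 1: derive deriv(e,j) via R0 from red(e,j)
round 1: derive deriv(f,c) via R0 from red(f,c)
round 1: derive deriv(f,f) via R0 from red(f,f)
round 1: derive deriv(g,d) via R0 from red(g,d)
round 1: derive deriv(g,g) via R0 from red(g,g)
round 1: derive deriv(g,j) via R0 from red(g,j)
round 1: derive deriv(j,e) via R0 from red(j,e)
round 1: derive deriv(j,g) via R0 from red(j,g)
round 1: derive deriv(d,d) via R2 from red(d,c), edge(c,d)
round 1: derive deriv(d,f) via R2 from red(d,g), edge(g,f)
round 1: derive deriv(d,j) via R2 from red(d,c), edge(c,j)
round 1: derive deriv(e,d) via R2 from red(e,c), edge(c,d)
round 1: derive deriv(e,e) via R2 from red(e,j), edge(j,e)
round 1: derive deriv(e,g) via R2 from red(e,j), edge(j,g)
round 1: derive deriv(f,d) via R2 from red(f,c), edge(c,d)
round 1: derive deriv(f,j) via R2 from red(f,c), edge(c,j)
round 1: derive deriv(g,c) via R2 from red(g,j), edge(j,c)
round 1: derive deriv(g,e) via R2 from red(g,j), edge(j,e)
round 1: derive deriv(g,f) via R2 from red(g,d), edge(d,f)
round 1: derive deriv(j,f) via R2 from red(j,e), edge(e,f)
round 2: derive deriv(d,e) via R1 from deriv(d,j), edge(j,e)
round 2: derive deriv(f,e) via R1 from deriv(f,j), edge(j,e)
round 2: derive deriv(f,g) via R1 from deriv(f,j), edge(j,g)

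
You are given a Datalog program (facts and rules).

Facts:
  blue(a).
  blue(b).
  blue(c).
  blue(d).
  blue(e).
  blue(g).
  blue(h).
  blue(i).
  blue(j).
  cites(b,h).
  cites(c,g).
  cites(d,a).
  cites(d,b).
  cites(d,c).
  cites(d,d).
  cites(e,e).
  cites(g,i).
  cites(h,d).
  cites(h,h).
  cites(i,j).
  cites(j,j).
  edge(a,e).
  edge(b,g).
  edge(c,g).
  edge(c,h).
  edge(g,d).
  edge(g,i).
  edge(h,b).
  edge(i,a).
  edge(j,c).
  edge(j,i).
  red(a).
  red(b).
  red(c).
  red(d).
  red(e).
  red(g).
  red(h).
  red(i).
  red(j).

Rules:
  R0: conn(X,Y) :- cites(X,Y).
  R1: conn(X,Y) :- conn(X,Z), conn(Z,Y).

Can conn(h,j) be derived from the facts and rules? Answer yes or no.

yes

round 1: derive conn(b,h) via R0 from cites(b,h)
round 1: derive conn(c,g) via R0 from cites(c,g)
round 1: derive conn(d,a) via R0 from cites(d,a)
round 1: derive conn(d,b) via R0 from cites(d,b)
round 1: derive conn(d,c) via R0 from cites(d,c)
round 1: derive conn(d,d) via R0 from cites(d,d)
round 1: derive conn(e,e) via R0 from cites(e,e)
round 1: derive conn(g,i) via R0 from cites(g,i)
round 1: derive conn(h,d) via R0 from cites(h,d)
round 1: derive conn(h,h) via R0 from cites(h,h)
round 1: derive conn(i,j) via R0 from cites(i,j)
round 1: derive conn(j,j) via R0 from cites(j,j)
round 2: derive conn(b,d) via R1 from conn(b,h), conn(h,d)
round 2: derive conn(c,i) via R1 from conn(c,g), conn(g,i)
round 2: derive conn(d,g) via R1 from conn(d,c), conn(c,g)
round 2: derive conn(d,h) via R1 from conn(d,b), conn(b,h)
round 2: derive conn(g,j) via R1 from conn(g,i), conn(i,j)
round 2: derive conn(h,a) via R1 from conn(h,d), conn(d,a)
round 2: derive conn(h,b) via R1 from conn(h,d), conn(d,b)
round 2: derive conn(h,c) via R1 from conn(h,d), conn(d,c)
round 3: derive conn(b,a) via R1 from conn(b,d), conn(d,a)
round 3: derive conn(b,b) via R1 from conn(b,d), conn(d,b)
round 3: derive conn(b,c) via R1 from conn(b,d), conn(d,c)
round 3: derive conn(b,g) via R1 from conn(b,d), conn(d,g)
round 3: derive conn(c,j) via R1 from conn(c,g), conn(g,j)
round 3: derive conn(d,i) via R1 from conn(d,c), conn(c,i)
round 3: derive conn(d,j) via R1 from conn(d,g), conn(g,j)
round 3: derive conn(h,g) via R1 from conn(h,c), conn(c,g)
round 3: derive conn(h,i) via R1 from conn(h,c), conn(c,i)
round 4: derive conn(b,i) via R1 from conn(b,c), conn(c,i)
round 4: derive conn(b,j) via R1 from conn(b,c), conn(c,j)
round 4: derive conn(h,j) via R1 from conn(h,c), conn(c,j)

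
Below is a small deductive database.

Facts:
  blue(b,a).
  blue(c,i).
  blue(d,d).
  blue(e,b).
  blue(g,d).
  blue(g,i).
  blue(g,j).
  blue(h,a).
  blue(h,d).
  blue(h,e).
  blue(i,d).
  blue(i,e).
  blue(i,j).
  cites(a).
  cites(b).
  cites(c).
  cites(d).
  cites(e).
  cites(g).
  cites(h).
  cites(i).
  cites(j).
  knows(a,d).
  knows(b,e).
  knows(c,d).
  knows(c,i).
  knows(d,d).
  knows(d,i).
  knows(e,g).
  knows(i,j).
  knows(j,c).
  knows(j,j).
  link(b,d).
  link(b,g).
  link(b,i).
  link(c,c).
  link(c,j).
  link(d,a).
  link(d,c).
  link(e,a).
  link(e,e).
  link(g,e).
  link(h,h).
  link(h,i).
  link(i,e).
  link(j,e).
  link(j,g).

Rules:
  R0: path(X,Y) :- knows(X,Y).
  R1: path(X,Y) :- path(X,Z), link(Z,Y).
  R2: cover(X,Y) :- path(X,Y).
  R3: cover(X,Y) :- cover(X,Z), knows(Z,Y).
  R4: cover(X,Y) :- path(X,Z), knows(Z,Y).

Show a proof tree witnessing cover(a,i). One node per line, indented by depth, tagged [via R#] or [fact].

cover(a,i)  [via R4]
  path(a,d)  [via R0]
    knows(a,d)  [fact]
  knows(d,i)  [fact]

round 1: derive path(a,d) via R0 from knows(a,d)
round 1: derive path(b,e) via R0 from knows(b,e)
round 1: derive path(c,d) via R0 from knows(c,d)
round 1: derive path(c,i) via R0 from knows(c,i)
round 1: derive path(d,d) via R0 from knows(d,d)
round 1: derive path(d,i) via R0 from knows(d,i)
round 1: derive path(e,g) via R0 from knows(e,g)
round 1: derive path(i,j) via R0 from knows(i,j)
round 1: derive path(j,c) via R0 from knows(j,c)
round 1: derive path(j,j) via R0 from knows(j,j)
round 2: derive path(a,a) via R1 from path(a,d), link(d,a)
round 2: derive path(a,c) via R1 from path(a,d), link(d,c)
round 2: derive path(b,a) via R1 from path(b,e), link(e,a)
round 2: derive path(c,a) via R1 from path(c,d), link(d,a)
round 2: derive path(c,c) via R1 from path(c,d), link(d,c)
round 2: derive path(c,e) via R1 from path(c,i), link(i,e)
round 2: derive path(d,a) via R1 from path(d,d), link(d,a)
round 2: derive path(d,c) via R1 from path(d,d), link(d,c)
round 2: derive path(d,e) via R1 from path(d,i), link(i,e)
round 2: derive path(e,e) via R1 from path(e,g), link(g,e)
round 2: derive path(i,e) via R1 from path(i,j), link(j,e)
round 2: derive path(i,g) via R1 from path(i,j), link(j,g)
round 2: derive path(j,e) via R1 from path(j,j), link(j,e)
round 2: derive path(j,g) via R1 from path(j,j), link(j,g)
round 2: derive cover(a,d) via R2 from path(a,d)
round 2: derive cover(b,e) via R2 from path(b,e)
round 2: derive cover(c,d) via R2 from path(c,d)
round 2: derive cover(c,i) via R2 from path(c,i)
round 2: derive cover(d,d) via R2 from path(d,d)
round 2: derive cover(d,i) via R2 from path(d,i)
round 2: derive cover(e,g) via R2 from path(e,g)
round 2: derive cover(i,j) via R2 from path(i,j)
round 2: derive cover(j,c) via R2 from path(j,c)
round 2: derive cover(j,j) via R2 from path(j,j)
round 2: derive cover(a,i) via R4 from path(a,d), knows(d,i)
round 2: derive cover(b,g) via R4 from path(b,e), knows(e,g)
round 2: derive cover(c,j) via R4 from path(c,i), knows(i,j)
round 2: derive cover(d,j) via R4 from path(d,i), knows(i,j)
round 2: derive cover(i,c) via R4 from path(i,j), knows(j,c)
round 2: derive cover(j,d) via R4 from path(j,c), knows(c,d)
round 2: derive cover(j,i) via R4 from path(j,c), knows(c,i)
round 3: derive path(a,j) via R1 from path(a,c), link(c,j)
round 3: derive path(c,j) via R1 from path(c,c), link(c,j)
round 3: derive path(d,j) via R1 from path(d,c), link(c,j)
round 3: derive path(e,a) via R1 from path(e,e), link(e,a)
round 3: derive path(i,a) via R1 from path(i,e), link(e,a)
round 3: derive path(j,a) via R1 from path(j,e), link(e,a)
round 3: derive cover(a,a) via R2 from path(a,a)
round 3: derive cover(a,c) via R2 from path(a,c)
round 3: derive cover(b,a) via R2 from path(b,a)
round 3: derive cover(c,a) via R2 from path(c,a)
round 3: derive cover(c,c) via R2 from path(c,c)
round 3: derive cover(c,e) via R2 from path(c,e)
round 3: derive cover(d,a) via R2 from path(d,a)
round 3: derive cover(d,c) via R2 from path(d,c)
round 3: derive cover(d,e) via R2 from path(d,e)
round 3: derive cover(e,e) via R2 from path(e,e)
round 3: derive cover(i,e) via R2 from path(i,e)
round 3: derive cover(i,g) via R2 from path(i,g)
round 3: derive cover(j,e) via R2 from path(j,e)
round 3: derive cover(j,g) via R2 from path(j,g)
round 3: derive cover(a,j) via R3 from cover(a,i), knows(i,j)
round 3: derive cover(i,d) via R3 from cover(i,c), knows(c,d)
round 3: derive cover(i,i) via R3 from cover(i,c), knows(c,i)
round 3: derive cover(b,d) via R4 from path(b,a), knows(a,d)
round 3: derive cover(c,g) via R4 from path(c,e), knows(e,g)
round 3: derive cover(d,g) via R4 from path(d,e), knows(e,g)
round 4: derive path(a,e) via R1 from path(a,j), link(j,e)
round 4: derive path(a,g) via R1 from path(a,j), link(j,g)
round 4: derive path(c,g) via R1 from path(c,j), link(j,g)
round 4: derive path(d,g) via R1 from path(d,j), link(j,g)
round 4: derive cover(e,a) via R2 from path(e,a)
round 4: derive cover(i,a) via R2 from path(i,a)
round 4: derive cover(j,a) via R2 from path(j,a)
round 4: derive cover(b,i) via R3 from cover(b,d), knows(d,i)
round 4: derive cover(e,d) via R4 from path(e,a), knows(a,d)
round 5: derive cover(a,e) via R2 from path(a,e)
round 5: derive cover(a,g) via R2 from path(a,g)
round 5: derive cover(b,j) via R3 from cover(b,i), knows(i,j)
round 5: derive cover(e,i) via R3 from cover(e,d), knows(d,i)
round 6: derive cover(b,c) via R3 from cover(b,j), knows(j,c)
round 6: derive cover(e,j) via R3 from cover(e,i), knows(i,j)
round 7: derive cover(e,c) via R3 from cover(e,j), knows(j,c)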